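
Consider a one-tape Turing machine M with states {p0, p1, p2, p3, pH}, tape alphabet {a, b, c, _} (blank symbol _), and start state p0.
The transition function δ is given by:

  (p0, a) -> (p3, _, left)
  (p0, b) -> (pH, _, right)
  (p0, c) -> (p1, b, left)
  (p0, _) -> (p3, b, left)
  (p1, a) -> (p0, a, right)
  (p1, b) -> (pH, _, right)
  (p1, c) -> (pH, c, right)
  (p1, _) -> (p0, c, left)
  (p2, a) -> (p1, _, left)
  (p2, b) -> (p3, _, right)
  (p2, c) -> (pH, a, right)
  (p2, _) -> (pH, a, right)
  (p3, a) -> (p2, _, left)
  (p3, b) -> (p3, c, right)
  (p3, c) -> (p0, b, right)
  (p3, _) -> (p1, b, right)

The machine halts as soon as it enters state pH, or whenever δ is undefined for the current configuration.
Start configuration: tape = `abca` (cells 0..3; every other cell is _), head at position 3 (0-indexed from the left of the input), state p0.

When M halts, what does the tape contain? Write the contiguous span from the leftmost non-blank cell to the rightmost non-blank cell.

abcc_c

p0 | abc[a]__   read a → write _, move left, go to p3
p3 | ab[c]___   read c → write b, move right, go to p0
p0 | abb[_]__   read _ → write b, move left, go to p3
p3 | ab[b]b__   read b → write c, move right, go to p3
p3 | abc[b]__   read b → write c, move right, go to p3
p3 | abcc[_]_   read _ → write b, move right, go to p1
p1 | abccb[_]   read _ → write c, move left, go to p0
p0 | abcc[b]c   read b → write _, move right, go to pH
pH | abcc_[c]
The non-blank tape span at halt is abcc_c.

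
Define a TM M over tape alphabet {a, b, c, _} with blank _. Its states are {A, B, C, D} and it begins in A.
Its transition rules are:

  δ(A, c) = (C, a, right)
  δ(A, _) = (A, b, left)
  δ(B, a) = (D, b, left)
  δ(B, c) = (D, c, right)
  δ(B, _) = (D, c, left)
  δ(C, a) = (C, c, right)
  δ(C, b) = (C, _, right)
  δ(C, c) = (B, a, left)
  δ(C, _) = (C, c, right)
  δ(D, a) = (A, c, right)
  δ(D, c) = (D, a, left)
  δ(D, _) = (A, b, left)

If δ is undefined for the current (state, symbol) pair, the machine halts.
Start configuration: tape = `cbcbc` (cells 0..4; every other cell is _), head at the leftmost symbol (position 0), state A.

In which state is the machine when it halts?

A | [c]bcbc   read c → write a, move right, go to C
C | a[b]cbc   read b → write _, move right, go to C
C | a_[c]bc   read c → write a, move left, go to B
B | a[_]abc   read _ → write c, move left, go to D
D | [a]cabc   read a → write c, move right, go to A
A | c[c]abc   read c → write a, move right, go to C
C | ca[a]bc   read a → write c, move right, go to C
C | cac[b]c   read b → write _, move right, go to C
C | cac_[c]   read c → write a, move left, go to B
B | cac[_]a   read _ → write c, move left, go to D
D | ca[c]ca   read c → write a, move left, go to D
D | c[a]aca   read a → write c, move right, go to A
A | cc[a]ca
No transition is defined for (A, a); M halts in state A.

A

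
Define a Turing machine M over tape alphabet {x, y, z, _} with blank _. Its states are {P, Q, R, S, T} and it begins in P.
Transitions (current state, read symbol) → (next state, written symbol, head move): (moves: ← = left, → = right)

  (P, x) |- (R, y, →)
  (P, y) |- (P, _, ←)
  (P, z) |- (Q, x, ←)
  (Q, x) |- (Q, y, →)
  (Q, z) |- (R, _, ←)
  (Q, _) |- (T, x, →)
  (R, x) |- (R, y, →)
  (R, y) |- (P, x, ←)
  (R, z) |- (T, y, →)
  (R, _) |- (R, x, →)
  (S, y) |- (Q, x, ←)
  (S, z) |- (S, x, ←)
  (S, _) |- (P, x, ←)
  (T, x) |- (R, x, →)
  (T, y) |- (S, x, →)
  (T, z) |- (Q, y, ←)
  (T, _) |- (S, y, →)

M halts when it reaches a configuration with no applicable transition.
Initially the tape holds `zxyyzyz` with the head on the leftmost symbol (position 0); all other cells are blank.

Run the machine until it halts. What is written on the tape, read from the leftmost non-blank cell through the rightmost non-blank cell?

P | _[z]xyyzyz   read z → write x, move ←, go to Q
Q | [_]xxyyzyz   read _ → write x, move →, go to T
T | x[x]xyyzyz   read x → write x, move →, go to R
R | xx[x]yyzyz   read x → write y, move →, go to R
R | xxy[y]yzyz   read y → write x, move ←, go to P
P | xx[y]xyzyz   read y → write _, move ←, go to P
P | x[x]_xyzyz   read x → write y, move →, go to R
R | xy[_]xyzyz   read _ → write x, move →, go to R
R | xyx[x]yzyz   read x → write y, move →, go to R
R | xyxy[y]zyz   read y → write x, move ←, go to P
P | xyx[y]xzyz   read y → write _, move ←, go to P
P | xy[x]_xzyz   read x → write y, move →, go to R
R | xyy[_]xzyz   read _ → write x, move →, go to R
R | xyyx[x]zyz   read x → write y, move →, go to R
R | xyyxy[z]yz   read z → write y, move →, go to T
T | xyyxyy[y]z   read y → write x, move →, go to S
S | xyyxyyx[z]   read z → write x, move ←, go to S
S | xyyxyy[x]x
The non-blank tape span at halt is xyyxyyxx.

xyyxyyxx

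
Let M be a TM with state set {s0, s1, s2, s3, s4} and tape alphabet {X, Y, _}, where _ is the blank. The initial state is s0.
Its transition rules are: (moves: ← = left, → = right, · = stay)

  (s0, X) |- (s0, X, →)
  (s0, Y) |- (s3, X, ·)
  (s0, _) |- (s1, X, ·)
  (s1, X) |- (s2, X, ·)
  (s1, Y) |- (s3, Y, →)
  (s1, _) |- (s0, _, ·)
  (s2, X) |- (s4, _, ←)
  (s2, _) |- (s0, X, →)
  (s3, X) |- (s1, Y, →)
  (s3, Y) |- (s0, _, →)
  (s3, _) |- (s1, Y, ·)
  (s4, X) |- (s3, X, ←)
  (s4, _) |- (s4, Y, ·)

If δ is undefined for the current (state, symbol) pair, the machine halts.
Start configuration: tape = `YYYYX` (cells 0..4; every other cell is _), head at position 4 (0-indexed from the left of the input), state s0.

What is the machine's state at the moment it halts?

s4

state=s0 head=4 tape=YYYY[X]_   (s0,X)→(s0,X,→)
state=s0 head=5 tape=YYYYX[_]   (s0,_)→(s1,X,·)
state=s1 head=5 tape=YYYYX[X]   (s1,X)→(s2,X,·)
state=s2 head=5 tape=YYYYX[X]   (s2,X)→(s4,_,←)
state=s4 head=4 tape=YYYY[X]_   (s4,X)→(s3,X,←)
state=s3 head=3 tape=YYY[Y]X_   (s3,Y)→(s0,_,→)
state=s0 head=4 tape=YYY_[X]_   (s0,X)→(s0,X,→)
state=s0 head=5 tape=YYY_X[_]   (s0,_)→(s1,X,·)
state=s1 head=5 tape=YYY_X[X]   (s1,X)→(s2,X,·)
state=s2 head=5 tape=YYY_X[X]   (s2,X)→(s4,_,←)
state=s4 head=4 tape=YYY_[X]_   (s4,X)→(s3,X,←)
state=s3 head=3 tape=YYY[_]X_   (s3,_)→(s1,Y,·)
state=s1 head=3 tape=YYY[Y]X_   (s1,Y)→(s3,Y,→)
state=s3 head=4 tape=YYYY[X]_   (s3,X)→(s1,Y,→)
state=s1 head=5 tape=YYYYY[_]   (s1,_)→(s0,_,·)
state=s0 head=5 tape=YYYYY[_]   (s0,_)→(s1,X,·)
state=s1 head=5 tape=YYYYY[X]   (s1,X)→(s2,X,·)
state=s2 head=5 tape=YYYYY[X]   (s2,X)→(s4,_,←)
state=s4 head=4 tape=YYYY[Y]_
No transition is defined for (s4, Y); M halts in state s4.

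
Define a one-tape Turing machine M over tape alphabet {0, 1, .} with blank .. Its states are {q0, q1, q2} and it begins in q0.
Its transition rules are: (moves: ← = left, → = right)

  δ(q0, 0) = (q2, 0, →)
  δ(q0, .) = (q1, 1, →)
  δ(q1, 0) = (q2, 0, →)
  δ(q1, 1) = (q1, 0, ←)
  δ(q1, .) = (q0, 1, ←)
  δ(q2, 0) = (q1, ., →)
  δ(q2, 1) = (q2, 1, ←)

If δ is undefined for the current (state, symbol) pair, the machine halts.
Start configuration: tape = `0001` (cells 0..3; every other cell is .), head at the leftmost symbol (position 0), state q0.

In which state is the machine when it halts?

state=q0 head=0 tape=[0]001..   (q0,0)→(q2,0,→)
state=q2 head=1 tape=0[0]01..   (q2,0)→(q1,.,→)
state=q1 head=2 tape=0.[0]1..   (q1,0)→(q2,0,→)
state=q2 head=3 tape=0.0[1]..   (q2,1)→(q2,1,←)
state=q2 head=2 tape=0.[0]1..   (q2,0)→(q1,.,→)
state=q1 head=3 tape=0..[1]..   (q1,1)→(q1,0,←)
state=q1 head=2 tape=0.[.]0..   (q1,.)→(q0,1,←)
state=q0 head=1 tape=0[.]10..   (q0,.)→(q1,1,→)
state=q1 head=2 tape=01[1]0..   (q1,1)→(q1,0,←)
state=q1 head=1 tape=0[1]00..   (q1,1)→(q1,0,←)
state=q1 head=0 tape=[0]000..   (q1,0)→(q2,0,→)
state=q2 head=1 tape=0[0]00..   (q2,0)→(q1,.,→)
state=q1 head=2 tape=0.[0]0..   (q1,0)→(q2,0,→)
state=q2 head=3 tape=0.0[0]..   (q2,0)→(q1,.,→)
state=q1 head=4 tape=0.0.[.].   (q1,.)→(q0,1,←)
state=q0 head=3 tape=0.0[.]1.   (q0,.)→(q1,1,→)
state=q1 head=4 tape=0.01[1].   (q1,1)→(q1,0,←)
state=q1 head=3 tape=0.0[1]0.   (q1,1)→(q1,0,←)
state=q1 head=2 tape=0.[0]00.   (q1,0)→(q2,0,→)
state=q2 head=3 tape=0.0[0]0.   (q2,0)→(q1,.,→)
state=q1 head=4 tape=0.0.[0].   (q1,0)→(q2,0,→)
state=q2 head=5 tape=0.0.0[.]
No transition is defined for (q2, .); M halts in state q2.

q2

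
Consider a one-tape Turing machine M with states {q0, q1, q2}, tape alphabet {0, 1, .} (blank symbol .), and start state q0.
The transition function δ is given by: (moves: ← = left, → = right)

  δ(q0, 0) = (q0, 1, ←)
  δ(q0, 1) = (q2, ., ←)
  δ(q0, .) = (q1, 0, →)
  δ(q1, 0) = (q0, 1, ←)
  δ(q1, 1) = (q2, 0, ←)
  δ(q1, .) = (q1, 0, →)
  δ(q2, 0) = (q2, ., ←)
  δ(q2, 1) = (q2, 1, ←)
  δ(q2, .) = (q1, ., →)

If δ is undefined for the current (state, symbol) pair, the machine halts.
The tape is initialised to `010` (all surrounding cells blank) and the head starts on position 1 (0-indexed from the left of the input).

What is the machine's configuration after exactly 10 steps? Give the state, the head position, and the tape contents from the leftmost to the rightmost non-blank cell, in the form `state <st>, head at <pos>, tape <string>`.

q0 | .0[1]0   read 1 → write ., move ←, go to q2
q2 | .[0].0   read 0 → write ., move ←, go to q2
q2 | [.]..0   read . → write ., move →, go to q1
q1 | .[.].0   read . → write 0, move →, go to q1
q1 | .0[.]0   read . → write 0, move →, go to q1
q1 | .00[0]   read 0 → write 1, move ←, go to q0
q0 | .0[0]1   read 0 → write 1, move ←, go to q0
q0 | .[0]11   read 0 → write 1, move ←, go to q0
q0 | [.]111   read . → write 0, move →, go to q1
q1 | 0[1]11   read 1 → write 0, move ←, go to q2
q2 | [0]011
After 10 steps: state q2, head at -1, tape 0011.

state q2, head at -1, tape 0011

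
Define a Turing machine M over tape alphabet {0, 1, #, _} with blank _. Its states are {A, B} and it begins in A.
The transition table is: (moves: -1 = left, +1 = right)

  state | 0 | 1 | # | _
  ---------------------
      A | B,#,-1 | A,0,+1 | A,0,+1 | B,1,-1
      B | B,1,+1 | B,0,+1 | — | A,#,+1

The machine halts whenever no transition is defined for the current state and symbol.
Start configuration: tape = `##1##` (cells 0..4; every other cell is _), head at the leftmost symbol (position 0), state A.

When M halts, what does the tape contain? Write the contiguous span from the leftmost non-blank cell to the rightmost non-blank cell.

000010#1

A | [#]#1##___   read # → write 0, move +1, go to A
A | 0[#]1##___   read # → write 0, move +1, go to A
A | 00[1]##___   read 1 → write 0, move +1, go to A
A | 000[#]#___   read # → write 0, move +1, go to A
A | 0000[#]___   read # → write 0, move +1, go to A
A | 00000[_]__   read _ → write 1, move -1, go to B
B | 0000[0]1__   read 0 → write 1, move +1, go to B
B | 00001[1]__   read 1 → write 0, move +1, go to B
B | 000010[_]_   read _ → write #, move +1, go to A
A | 000010#[_]   read _ → write 1, move -1, go to B
B | 000010[#]1
The non-blank tape span at halt is 000010#1.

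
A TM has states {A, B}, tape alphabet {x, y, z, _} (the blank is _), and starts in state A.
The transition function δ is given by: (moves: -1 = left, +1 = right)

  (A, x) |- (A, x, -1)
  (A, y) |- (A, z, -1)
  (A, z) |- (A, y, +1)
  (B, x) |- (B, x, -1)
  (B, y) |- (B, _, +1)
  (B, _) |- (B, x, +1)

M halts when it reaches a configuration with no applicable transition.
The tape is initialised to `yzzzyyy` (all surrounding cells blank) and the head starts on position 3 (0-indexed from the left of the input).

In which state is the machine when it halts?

A

state=A head=3 tape=_yzz[z]yyy   (A,z)→(A,y,+1)
state=A head=4 tape=_yzzy[y]yy   (A,y)→(A,z,-1)
state=A head=3 tape=_yzz[y]zyy   (A,y)→(A,z,-1)
state=A head=2 tape=_yz[z]zzyy   (A,z)→(A,y,+1)
state=A head=3 tape=_yzy[z]zyy   (A,z)→(A,y,+1)
state=A head=4 tape=_yzyy[z]yy   (A,z)→(A,y,+1)
state=A head=5 tape=_yzyyy[y]y   (A,y)→(A,z,-1)
state=A head=4 tape=_yzyy[y]zy   (A,y)→(A,z,-1)
state=A head=3 tape=_yzy[y]zzy   (A,y)→(A,z,-1)
state=A head=2 tape=_yz[y]zzzy   (A,y)→(A,z,-1)
state=A head=1 tape=_y[z]zzzzy   (A,z)→(A,y,+1)
state=A head=2 tape=_yy[z]zzzy   (A,z)→(A,y,+1)
state=A head=3 tape=_yyy[z]zzy   (A,z)→(A,y,+1)
state=A head=4 tape=_yyyy[z]zy   (A,z)→(A,y,+1)
state=A head=5 tape=_yyyyy[z]y   (A,z)→(A,y,+1)
state=A head=6 tape=_yyyyyy[y]   (A,y)→(A,z,-1)
state=A head=5 tape=_yyyyy[y]z   (A,y)→(A,z,-1)
state=A head=4 tape=_yyyy[y]zz   (A,y)→(A,z,-1)
state=A head=3 tape=_yyy[y]zzz   (A,y)→(A,z,-1)
state=A head=2 tape=_yy[y]zzzz   (A,y)→(A,z,-1)
state=A head=1 tape=_y[y]zzzzz   (A,y)→(A,z,-1)
state=A head=0 tape=_[y]zzzzzz   (A,y)→(A,z,-1)
state=A head=-1 tape=[_]zzzzzzz
No transition is defined for (A, _); M halts in state A.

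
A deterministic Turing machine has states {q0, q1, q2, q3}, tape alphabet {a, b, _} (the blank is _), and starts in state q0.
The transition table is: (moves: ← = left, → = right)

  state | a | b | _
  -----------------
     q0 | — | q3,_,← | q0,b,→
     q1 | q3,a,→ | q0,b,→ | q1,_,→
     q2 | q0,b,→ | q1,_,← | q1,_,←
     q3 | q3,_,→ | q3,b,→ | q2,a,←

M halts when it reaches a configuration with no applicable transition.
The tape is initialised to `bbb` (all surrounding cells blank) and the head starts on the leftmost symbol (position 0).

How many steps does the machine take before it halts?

state=q0 head=0 tape=___[b]bb   (q0,b)→(q3,_,←)
state=q3 head=-1 tape=__[_]_bb   (q3,_)→(q2,a,←)
state=q2 head=-2 tape=_[_]a_bb   (q2,_)→(q1,_,←)
state=q1 head=-3 tape=[_]_a_bb   (q1,_)→(q1,_,→)
state=q1 head=-2 tape=_[_]a_bb   (q1,_)→(q1,_,→)
state=q1 head=-1 tape=__[a]_bb   (q1,a)→(q3,a,→)
state=q3 head=0 tape=__a[_]bb   (q3,_)→(q2,a,←)
state=q2 head=-1 tape=__[a]abb   (q2,a)→(q0,b,→)
state=q0 head=0 tape=__b[a]bb
M halts after 8 transitions.

8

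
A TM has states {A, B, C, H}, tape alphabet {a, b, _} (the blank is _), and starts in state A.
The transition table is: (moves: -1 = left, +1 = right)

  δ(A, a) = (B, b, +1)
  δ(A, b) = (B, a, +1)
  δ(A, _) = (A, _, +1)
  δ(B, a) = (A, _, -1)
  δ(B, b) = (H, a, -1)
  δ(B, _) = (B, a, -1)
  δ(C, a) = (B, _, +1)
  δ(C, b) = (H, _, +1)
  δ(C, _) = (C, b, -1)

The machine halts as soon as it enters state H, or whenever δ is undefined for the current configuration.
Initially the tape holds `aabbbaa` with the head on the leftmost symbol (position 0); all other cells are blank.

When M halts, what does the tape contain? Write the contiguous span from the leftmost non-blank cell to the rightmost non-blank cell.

babbaa

A | _[a]abbbaa   read a → write b, move +1, go to B
B | _b[a]bbbaa   read a → write _, move -1, go to A
A | _[b]_bbbaa   read b → write a, move +1, go to B
B | _a[_]bbbaa   read _ → write a, move -1, go to B
B | _[a]abbbaa   read a → write _, move -1, go to A
A | [_]_abbbaa   read _ → write _, move +1, go to A
A | _[_]abbbaa   read _ → write _, move +1, go to A
A | __[a]bbbaa   read a → write b, move +1, go to B
B | __b[b]bbaa   read b → write a, move -1, go to H
H | __[b]abbaa
The non-blank tape span at halt is babbaa.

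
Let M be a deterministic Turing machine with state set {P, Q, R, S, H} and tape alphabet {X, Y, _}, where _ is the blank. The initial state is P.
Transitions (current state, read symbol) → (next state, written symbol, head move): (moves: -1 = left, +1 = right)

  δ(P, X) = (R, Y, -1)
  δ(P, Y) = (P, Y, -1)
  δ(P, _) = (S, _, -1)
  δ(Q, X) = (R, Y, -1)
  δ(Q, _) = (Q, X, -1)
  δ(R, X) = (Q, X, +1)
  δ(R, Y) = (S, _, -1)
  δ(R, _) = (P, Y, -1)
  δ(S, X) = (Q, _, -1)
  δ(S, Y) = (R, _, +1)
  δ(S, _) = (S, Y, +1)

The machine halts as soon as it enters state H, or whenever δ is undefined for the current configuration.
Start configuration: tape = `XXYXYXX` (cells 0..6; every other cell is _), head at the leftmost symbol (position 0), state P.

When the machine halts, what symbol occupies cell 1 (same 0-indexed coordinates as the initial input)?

_

state=P head=0 tape=___[X]XYXYXX   (P,X)→(R,Y,-1)
state=R head=-1 tape=__[_]YXYXYXX   (R,_)→(P,Y,-1)
state=P head=-2 tape=_[_]YYXYXYXX   (P,_)→(S,_,-1)
state=S head=-3 tape=[_]_YYXYXYXX   (S,_)→(S,Y,+1)
state=S head=-2 tape=Y[_]YYXYXYXX   (S,_)→(S,Y,+1)
state=S head=-1 tape=YY[Y]YXYXYXX   (S,Y)→(R,_,+1)
state=R head=0 tape=YY_[Y]XYXYXX   (R,Y)→(S,_,-1)
state=S head=-1 tape=YY[_]_XYXYXX   (S,_)→(S,Y,+1)
state=S head=0 tape=YYY[_]XYXYXX   (S,_)→(S,Y,+1)
state=S head=1 tape=YYYY[X]YXYXX   (S,X)→(Q,_,-1)
state=Q head=0 tape=YYY[Y]_YXYXX
Cell 1 holds _ when M halts.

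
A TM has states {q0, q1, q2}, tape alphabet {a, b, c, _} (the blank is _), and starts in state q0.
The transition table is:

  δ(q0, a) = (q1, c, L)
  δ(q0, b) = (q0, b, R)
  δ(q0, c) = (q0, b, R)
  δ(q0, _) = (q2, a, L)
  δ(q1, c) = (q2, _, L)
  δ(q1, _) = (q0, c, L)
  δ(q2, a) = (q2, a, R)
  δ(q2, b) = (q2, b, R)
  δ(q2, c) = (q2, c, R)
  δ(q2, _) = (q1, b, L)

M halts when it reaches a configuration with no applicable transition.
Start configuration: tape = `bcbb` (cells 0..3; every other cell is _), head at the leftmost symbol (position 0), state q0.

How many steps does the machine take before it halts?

8

state=q0 head=0 tape=[b]cbb__   (q0,b)→(q0,b,R)
state=q0 head=1 tape=b[c]bb__   (q0,c)→(q0,b,R)
state=q0 head=2 tape=bb[b]b__   (q0,b)→(q0,b,R)
state=q0 head=3 tape=bbb[b]__   (q0,b)→(q0,b,R)
state=q0 head=4 tape=bbbb[_]_   (q0,_)→(q2,a,L)
state=q2 head=3 tape=bbb[b]a_   (q2,b)→(q2,b,R)
state=q2 head=4 tape=bbbb[a]_   (q2,a)→(q2,a,R)
state=q2 head=5 tape=bbbba[_]   (q2,_)→(q1,b,L)
state=q1 head=4 tape=bbbb[a]b
M halts after 8 transitions.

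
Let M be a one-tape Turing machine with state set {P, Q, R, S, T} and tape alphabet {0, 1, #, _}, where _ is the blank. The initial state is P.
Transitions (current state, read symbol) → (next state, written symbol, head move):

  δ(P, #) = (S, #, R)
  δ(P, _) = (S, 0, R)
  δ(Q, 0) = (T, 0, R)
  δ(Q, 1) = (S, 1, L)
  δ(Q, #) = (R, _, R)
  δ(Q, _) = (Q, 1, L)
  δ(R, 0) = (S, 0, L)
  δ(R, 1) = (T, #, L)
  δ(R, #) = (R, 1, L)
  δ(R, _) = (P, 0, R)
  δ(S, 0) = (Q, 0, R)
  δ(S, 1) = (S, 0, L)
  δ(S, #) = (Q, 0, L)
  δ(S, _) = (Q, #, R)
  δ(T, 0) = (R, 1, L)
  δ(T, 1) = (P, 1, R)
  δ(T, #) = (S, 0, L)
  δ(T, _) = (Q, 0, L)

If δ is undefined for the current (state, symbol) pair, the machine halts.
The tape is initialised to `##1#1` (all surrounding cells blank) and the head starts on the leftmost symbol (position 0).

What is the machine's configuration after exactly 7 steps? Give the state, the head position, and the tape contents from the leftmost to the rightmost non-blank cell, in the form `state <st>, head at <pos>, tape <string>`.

state=P head=0 tape=[#]#1#1   (P,#)→(S,#,R)
state=S head=1 tape=#[#]1#1   (S,#)→(Q,0,L)
state=Q head=0 tape=[#]01#1   (Q,#)→(R,_,R)
state=R head=1 tape=_[0]1#1   (R,0)→(S,0,L)
state=S head=0 tape=[_]01#1   (S,_)→(Q,#,R)
state=Q head=1 tape=#[0]1#1   (Q,0)→(T,0,R)
state=T head=2 tape=#0[1]#1   (T,1)→(P,1,R)
state=P head=3 tape=#01[#]1
After 7 steps: state P, head at 3, tape #01#1.

state P, head at 3, tape #01#1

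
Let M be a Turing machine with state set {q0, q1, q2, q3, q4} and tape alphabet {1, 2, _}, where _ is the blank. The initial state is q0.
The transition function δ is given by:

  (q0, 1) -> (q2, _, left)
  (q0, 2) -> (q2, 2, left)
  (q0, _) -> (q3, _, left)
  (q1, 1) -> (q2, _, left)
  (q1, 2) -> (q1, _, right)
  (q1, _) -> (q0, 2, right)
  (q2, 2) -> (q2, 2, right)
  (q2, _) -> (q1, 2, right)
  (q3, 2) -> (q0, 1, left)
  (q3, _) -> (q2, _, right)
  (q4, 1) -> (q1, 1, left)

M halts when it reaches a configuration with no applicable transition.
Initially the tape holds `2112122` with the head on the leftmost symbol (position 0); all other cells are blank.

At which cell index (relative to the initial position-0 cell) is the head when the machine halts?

state=q0 head=0 tape=_[2]112122___   (q0,2)→(q2,2,left)
state=q2 head=-1 tape=[_]2112122___   (q2,_)→(q1,2,right)
state=q1 head=0 tape=2[2]112122___   (q1,2)→(q1,_,right)
state=q1 head=1 tape=2_[1]12122___   (q1,1)→(q2,_,left)
state=q2 head=0 tape=2[_]_12122___   (q2,_)→(q1,2,right)
state=q1 head=1 tape=22[_]12122___   (q1,_)→(q0,2,right)
state=q0 head=2 tape=222[1]2122___   (q0,1)→(q2,_,left)
state=q2 head=1 tape=22[2]_2122___   (q2,2)→(q2,2,right)
state=q2 head=2 tape=222[_]2122___   (q2,_)→(q1,2,right)
state=q1 head=3 tape=2222[2]122___   (q1,2)→(q1,_,right)
state=q1 head=4 tape=2222_[1]22___   (q1,1)→(q2,_,left)
state=q2 head=3 tape=2222[_]_22___   (q2,_)→(q1,2,right)
state=q1 head=4 tape=22222[_]22___   (q1,_)→(q0,2,right)
state=q0 head=5 tape=222222[2]2___   (q0,2)→(q2,2,left)
state=q2 head=4 tape=22222[2]22___   (q2,2)→(q2,2,right)
state=q2 head=5 tape=222222[2]2___   (q2,2)→(q2,2,right)
state=q2 head=6 tape=2222222[2]___   (q2,2)→(q2,2,right)
state=q2 head=7 tape=22222222[_]__   (q2,_)→(q1,2,right)
state=q1 head=8 tape=222222222[_]_   (q1,_)→(q0,2,right)
state=q0 head=9 tape=2222222222[_]   (q0,_)→(q3,_,left)
state=q3 head=8 tape=222222222[2]_   (q3,2)→(q0,1,left)
state=q0 head=7 tape=22222222[2]1_   (q0,2)→(q2,2,left)
state=q2 head=6 tape=2222222[2]21_   (q2,2)→(q2,2,right)
state=q2 head=7 tape=22222222[2]1_   (q2,2)→(q2,2,right)
state=q2 head=8 tape=222222222[1]_
At halt the head is at cell 8.

8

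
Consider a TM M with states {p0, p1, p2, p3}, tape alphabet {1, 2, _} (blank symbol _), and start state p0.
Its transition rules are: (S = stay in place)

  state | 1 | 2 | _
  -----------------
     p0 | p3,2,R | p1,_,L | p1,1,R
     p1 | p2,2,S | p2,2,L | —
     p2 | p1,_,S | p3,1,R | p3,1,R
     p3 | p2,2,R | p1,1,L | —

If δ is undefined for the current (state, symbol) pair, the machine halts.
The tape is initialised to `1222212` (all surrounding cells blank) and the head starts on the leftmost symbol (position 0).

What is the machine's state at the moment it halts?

state=p0 head=0 tape=_[1]222212   (p0,1)→(p3,2,R)
state=p3 head=1 tape=_2[2]22212   (p3,2)→(p1,1,L)
state=p1 head=0 tape=_[2]122212   (p1,2)→(p2,2,L)
state=p2 head=-1 tape=[_]2122212   (p2,_)→(p3,1,R)
state=p3 head=0 tape=1[2]122212   (p3,2)→(p1,1,L)
state=p1 head=-1 tape=[1]1122212   (p1,1)→(p2,2,S)
state=p2 head=-1 tape=[2]1122212   (p2,2)→(p3,1,R)
state=p3 head=0 tape=1[1]122212   (p3,1)→(p2,2,R)
state=p2 head=1 tape=12[1]22212   (p2,1)→(p1,_,S)
state=p1 head=1 tape=12[_]22212
No transition is defined for (p1, _); M halts in state p1.

p1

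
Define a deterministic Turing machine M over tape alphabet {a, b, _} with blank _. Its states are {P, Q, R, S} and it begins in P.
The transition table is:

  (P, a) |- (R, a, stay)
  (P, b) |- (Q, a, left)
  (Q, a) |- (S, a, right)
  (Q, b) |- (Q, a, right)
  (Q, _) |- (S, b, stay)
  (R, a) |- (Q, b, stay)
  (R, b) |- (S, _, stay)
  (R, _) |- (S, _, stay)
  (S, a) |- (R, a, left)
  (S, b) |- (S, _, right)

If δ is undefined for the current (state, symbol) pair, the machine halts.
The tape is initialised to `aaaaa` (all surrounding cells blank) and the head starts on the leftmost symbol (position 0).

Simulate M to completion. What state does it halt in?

state=P head=0 tape=[a]aaaa_   (P,a)→(R,a,stay)
state=R head=0 tape=[a]aaaa_   (R,a)→(Q,b,stay)
state=Q head=0 tape=[b]aaaa_   (Q,b)→(Q,a,right)
state=Q head=1 tape=a[a]aaa_   (Q,a)→(S,a,right)
state=S head=2 tape=aa[a]aa_   (S,a)→(R,a,left)
state=R head=1 tape=a[a]aaa_   (R,a)→(Q,b,stay)
state=Q head=1 tape=a[b]aaa_   (Q,b)→(Q,a,right)
state=Q head=2 tape=aa[a]aa_   (Q,a)→(S,a,right)
state=S head=3 tape=aaa[a]a_   (S,a)→(R,a,left)
state=R head=2 tape=aa[a]aa_   (R,a)→(Q,b,stay)
state=Q head=2 tape=aa[b]aa_   (Q,b)→(Q,a,right)
state=Q head=3 tape=aaa[a]a_   (Q,a)→(S,a,right)
state=S head=4 tape=aaaa[a]_   (S,a)→(R,a,left)
state=R head=3 tape=aaa[a]a_   (R,a)→(Q,b,stay)
state=Q head=3 tape=aaa[b]a_   (Q,b)→(Q,a,right)
state=Q head=4 tape=aaaa[a]_   (Q,a)→(S,a,right)
state=S head=5 tape=aaaaa[_]
No transition is defined for (S, _); M halts in state S.

S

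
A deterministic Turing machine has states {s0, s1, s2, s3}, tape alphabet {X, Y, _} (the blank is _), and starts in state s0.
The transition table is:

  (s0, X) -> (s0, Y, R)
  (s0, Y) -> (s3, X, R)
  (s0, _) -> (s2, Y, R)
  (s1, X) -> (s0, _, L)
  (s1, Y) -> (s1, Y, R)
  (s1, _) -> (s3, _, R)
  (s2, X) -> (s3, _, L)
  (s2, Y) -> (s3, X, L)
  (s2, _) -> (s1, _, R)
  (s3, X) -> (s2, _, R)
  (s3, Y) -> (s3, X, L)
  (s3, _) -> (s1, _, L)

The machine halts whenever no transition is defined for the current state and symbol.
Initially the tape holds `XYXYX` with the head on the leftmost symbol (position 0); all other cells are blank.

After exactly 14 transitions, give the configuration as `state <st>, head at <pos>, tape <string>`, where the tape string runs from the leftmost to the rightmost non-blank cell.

state=s0 head=0 tape=_[X]YXYX   (s0,X)→(s0,Y,R)
state=s0 head=1 tape=_Y[Y]XYX   (s0,Y)→(s3,X,R)
state=s3 head=2 tape=_YX[X]YX   (s3,X)→(s2,_,R)
state=s2 head=3 tape=_YX_[Y]X   (s2,Y)→(s3,X,L)
state=s3 head=2 tape=_YX[_]XX   (s3,_)→(s1,_,L)
state=s1 head=1 tape=_Y[X]_XX   (s1,X)→(s0,_,L)
state=s0 head=0 tape=_[Y]__XX   (s0,Y)→(s3,X,R)
state=s3 head=1 tape=_X[_]_XX   (s3,_)→(s1,_,L)
state=s1 head=0 tape=_[X]__XX   (s1,X)→(s0,_,L)
state=s0 head=-1 tape=[_]___XX   (s0,_)→(s2,Y,R)
state=s2 head=0 tape=Y[_]__XX   (s2,_)→(s1,_,R)
state=s1 head=1 tape=Y_[_]_XX   (s1,_)→(s3,_,R)
state=s3 head=2 tape=Y__[_]XX   (s3,_)→(s1,_,L)
state=s1 head=1 tape=Y_[_]_XX   (s1,_)→(s3,_,R)
state=s3 head=2 tape=Y__[_]XX
After 14 steps: state s3, head at 2, tape Y___XX.

state s3, head at 2, tape Y___XX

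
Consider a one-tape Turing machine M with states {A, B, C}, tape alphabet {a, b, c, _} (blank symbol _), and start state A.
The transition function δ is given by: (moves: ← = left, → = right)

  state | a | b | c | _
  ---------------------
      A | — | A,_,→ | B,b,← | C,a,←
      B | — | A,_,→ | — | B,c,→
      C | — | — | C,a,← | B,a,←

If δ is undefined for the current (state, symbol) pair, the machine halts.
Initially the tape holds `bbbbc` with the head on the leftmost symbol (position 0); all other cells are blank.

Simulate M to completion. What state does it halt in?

state=A head=0 tape=[b]bbbc_   (A,b)→(A,_,→)
state=A head=1 tape=_[b]bbc_   (A,b)→(A,_,→)
state=A head=2 tape=__[b]bc_   (A,b)→(A,_,→)
state=A head=3 tape=___[b]c_   (A,b)→(A,_,→)
state=A head=4 tape=____[c]_   (A,c)→(B,b,←)
state=B head=3 tape=___[_]b_   (B,_)→(B,c,→)
state=B head=4 tape=___c[b]_   (B,b)→(A,_,→)
state=A head=5 tape=___c_[_]   (A,_)→(C,a,←)
state=C head=4 tape=___c[_]a   (C,_)→(B,a,←)
state=B head=3 tape=___[c]aa
No transition is defined for (B, c); M halts in state B.

B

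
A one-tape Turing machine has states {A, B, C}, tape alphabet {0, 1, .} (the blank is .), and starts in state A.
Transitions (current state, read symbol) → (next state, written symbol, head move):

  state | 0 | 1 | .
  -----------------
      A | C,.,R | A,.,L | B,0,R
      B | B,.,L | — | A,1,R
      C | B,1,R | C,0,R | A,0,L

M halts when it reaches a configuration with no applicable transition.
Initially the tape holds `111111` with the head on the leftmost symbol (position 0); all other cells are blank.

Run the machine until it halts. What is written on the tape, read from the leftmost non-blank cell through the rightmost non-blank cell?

A | ..[1]11111   read 1 → write ., move L, go to A
A | .[.].11111   read . → write 0, move R, go to B
B | .0[.]11111   read . → write 1, move R, go to A
A | .01[1]1111   read 1 → write ., move L, go to A
A | .0[1].1111   read 1 → write ., move L, go to A
A | .[0]..1111   read 0 → write ., move R, go to C
C | ..[.].1111   read . → write 0, move L, go to A
A | .[.]0.1111   read . → write 0, move R, go to B
B | .0[0].1111   read 0 → write ., move L, go to B
B | .[0]..1111   read 0 → write ., move L, go to B
B | [.]...1111   read . → write 1, move R, go to A
A | 1[.]..1111   read . → write 0, move R, go to B
B | 10[.].1111   read . → write 1, move R, go to A
A | 101[.]1111   read . → write 0, move R, go to B
B | 1010[1]111
The non-blank tape span at halt is 10101111.

10101111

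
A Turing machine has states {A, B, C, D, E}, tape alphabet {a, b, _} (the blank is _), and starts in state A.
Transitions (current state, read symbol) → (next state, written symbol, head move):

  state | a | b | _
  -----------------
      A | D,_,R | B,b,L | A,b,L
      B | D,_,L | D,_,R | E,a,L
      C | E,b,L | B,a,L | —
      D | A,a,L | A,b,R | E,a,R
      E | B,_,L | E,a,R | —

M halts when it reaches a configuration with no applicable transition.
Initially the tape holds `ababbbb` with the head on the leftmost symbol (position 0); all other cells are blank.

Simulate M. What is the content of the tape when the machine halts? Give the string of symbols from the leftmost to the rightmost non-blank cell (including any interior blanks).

A | [a]babbbb_   read a → write _, move R, go to D
D | _[b]abbbb_   read b → write b, move R, go to A
A | _b[a]bbbb_   read a → write _, move R, go to D
D | _b_[b]bbb_   read b → write b, move R, go to A
A | _b_b[b]bb_   read b → write b, move L, go to B
B | _b_[b]bbb_   read b → write _, move R, go to D
D | _b__[b]bb_   read b → write b, move R, go to A
A | _b__b[b]b_   read b → write b, move L, go to B
B | _b__[b]bb_   read b → write _, move R, go to D
D | _b___[b]b_   read b → write b, move R, go to A
A | _b___b[b]_   read b → write b, move L, go to B
B | _b___[b]b_   read b → write _, move R, go to D
D | _b____[b]_   read b → write b, move R, go to A
A | _b____b[_]   read _ → write b, move L, go to A
A | _b____[b]b   read b → write b, move L, go to B
B | _b___[_]bb   read _ → write a, move L, go to E
E | _b__[_]abb
The non-blank tape span at halt is b___abb.

b___abb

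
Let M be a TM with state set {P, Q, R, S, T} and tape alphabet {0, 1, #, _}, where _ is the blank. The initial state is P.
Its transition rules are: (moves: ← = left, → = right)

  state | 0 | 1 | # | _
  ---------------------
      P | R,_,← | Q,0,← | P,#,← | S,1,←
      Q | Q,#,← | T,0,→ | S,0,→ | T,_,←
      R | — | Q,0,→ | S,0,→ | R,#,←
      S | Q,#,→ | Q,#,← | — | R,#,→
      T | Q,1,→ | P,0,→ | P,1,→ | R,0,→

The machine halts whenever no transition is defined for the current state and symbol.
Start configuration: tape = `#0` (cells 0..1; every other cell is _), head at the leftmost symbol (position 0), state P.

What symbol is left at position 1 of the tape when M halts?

state=P head=0 tape=__[#]0_   (P,#)→(P,#,←)
state=P head=-1 tape=_[_]#0_   (P,_)→(S,1,←)
state=S head=-2 tape=[_]1#0_   (S,_)→(R,#,→)
state=R head=-1 tape=#[1]#0_   (R,1)→(Q,0,→)
state=Q head=0 tape=#0[#]0_   (Q,#)→(S,0,→)
state=S head=1 tape=#00[0]_   (S,0)→(Q,#,→)
state=Q head=2 tape=#00#[_]   (Q,_)→(T,_,←)
state=T head=1 tape=#00[#]_   (T,#)→(P,1,→)
state=P head=2 tape=#001[_]   (P,_)→(S,1,←)
state=S head=1 tape=#00[1]1   (S,1)→(Q,#,←)
state=Q head=0 tape=#0[0]#1   (Q,0)→(Q,#,←)
state=Q head=-1 tape=#[0]##1   (Q,0)→(Q,#,←)
state=Q head=-2 tape=[#]###1   (Q,#)→(S,0,→)
state=S head=-1 tape=0[#]##1
Cell 1 holds # when M halts.

#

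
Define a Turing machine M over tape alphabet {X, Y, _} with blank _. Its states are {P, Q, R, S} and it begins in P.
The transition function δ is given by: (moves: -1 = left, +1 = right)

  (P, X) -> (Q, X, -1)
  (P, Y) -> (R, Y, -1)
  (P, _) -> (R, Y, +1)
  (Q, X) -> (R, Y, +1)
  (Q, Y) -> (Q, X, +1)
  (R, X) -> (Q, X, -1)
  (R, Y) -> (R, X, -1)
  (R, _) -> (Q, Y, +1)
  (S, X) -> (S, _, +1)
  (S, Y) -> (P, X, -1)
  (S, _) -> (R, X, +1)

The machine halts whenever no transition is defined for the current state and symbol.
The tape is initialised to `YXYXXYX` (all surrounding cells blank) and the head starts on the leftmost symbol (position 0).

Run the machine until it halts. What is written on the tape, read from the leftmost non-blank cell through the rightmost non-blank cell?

XXXXXXXYY

P | _[Y]XYXXYX__   read Y → write Y, move -1, go to R
R | [_]YXYXXYX__   read _ → write Y, move +1, go to Q
Q | Y[Y]XYXXYX__   read Y → write X, move +1, go to Q
Q | YX[X]YXXYX__   read X → write Y, move +1, go to R
R | YXY[Y]XXYX__   read Y → write X, move -1, go to R
R | YX[Y]XXXYX__   read Y → write X, move -1, go to R
R | Y[X]XXXXYX__   read X → write X, move -1, go to Q
Q | [Y]XXXXXYX__   read Y → write X, move +1, go to Q
Q | X[X]XXXXYX__   read X → write Y, move +1, go to R
R | XY[X]XXXYX__   read X → write X, move -1, go to Q
Q | X[Y]XXXXYX__   read Y → write X, move +1, go to Q
Q | XX[X]XXXYX__   read X → write Y, move +1, go to R
R | XXY[X]XXYX__   read X → write X, move -1, go to Q
Q | XX[Y]XXXYX__   read Y → write X, move +1, go to Q
Q | XXX[X]XXYX__   read X → write Y, move +1, go to R
R | XXXY[X]XYX__   read X → write X, move -1, go to Q
Q | XXX[Y]XXYX__   read Y → write X, move +1, go to Q
Q | XXXX[X]XYX__   read X → write Y, move +1, go to R
R | XXXXY[X]YX__   read X → write X, move -1, go to Q
Q | XXXX[Y]XYX__   read Y → write X, move +1, go to Q
Q | XXXXX[X]YX__   read X → write Y, move +1, go to R
R | XXXXXY[Y]X__   read Y → write X, move -1, go to R
R | XXXXX[Y]XX__   read Y → write X, move -1, go to R
R | XXXX[X]XXX__   read X → write X, move -1, go to Q
Q | XXX[X]XXXX__   read X → write Y, move +1, go to R
R | XXXY[X]XXX__   read X → write X, move -1, go to Q
Q | XXX[Y]XXXX__   read Y → write X, move +1, go to Q
Q | XXXX[X]XXX__   read X → write Y, move +1, go to R
R | XXXXY[X]XX__   read X → write X, move -1, go to Q
Q | XXXX[Y]XXX__   read Y → write X, move +1, go to Q
Q | XXXXX[X]XX__   read X → write Y, move +1, go to R
R | XXXXXY[X]X__   read X → write X, move -1, go to Q
Q | XXXXX[Y]XX__   read Y → write X, move +1, go to Q
Q | XXXXXX[X]X__   read X → write Y, move +1, go to R
R | XXXXXXY[X]__   read X → write X, move -1, go to Q
Q | XXXXXX[Y]X__   read Y → write X, move +1, go to Q
Q | XXXXXXX[X]__   read X → write Y, move +1, go to R
R | XXXXXXXY[_]_   read _ → write Y, move +1, go to Q
Q | XXXXXXXYY[_]
The non-blank tape span at halt is XXXXXXXYY.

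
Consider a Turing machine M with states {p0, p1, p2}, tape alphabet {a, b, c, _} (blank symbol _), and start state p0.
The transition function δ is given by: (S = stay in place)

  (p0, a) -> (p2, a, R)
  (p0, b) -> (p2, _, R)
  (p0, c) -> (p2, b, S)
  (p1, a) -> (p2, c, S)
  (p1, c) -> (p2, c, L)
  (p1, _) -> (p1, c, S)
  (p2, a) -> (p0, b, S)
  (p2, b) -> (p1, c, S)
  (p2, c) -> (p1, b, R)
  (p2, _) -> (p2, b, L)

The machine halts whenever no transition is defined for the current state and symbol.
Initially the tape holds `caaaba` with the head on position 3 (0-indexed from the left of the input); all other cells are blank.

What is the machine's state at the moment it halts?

p0 | caa[a]ba_   read a → write a, move R, go to p2
p2 | caaa[b]a_   read b → write c, move S, go to p1
p1 | caaa[c]a_   read c → write c, move L, go to p2
p2 | caa[a]ca_   read a → write b, move S, go to p0
p0 | caa[b]ca_   read b → write _, move R, go to p2
p2 | caa_[c]a_   read c → write b, move R, go to p1
p1 | caa_b[a]_   read a → write c, move S, go to p2
p2 | caa_b[c]_   read c → write b, move R, go to p1
p1 | caa_bb[_]   read _ → write c, move S, go to p1
p1 | caa_bb[c]   read c → write c, move L, go to p2
p2 | caa_b[b]c   read b → write c, move S, go to p1
p1 | caa_b[c]c   read c → write c, move L, go to p2
p2 | caa_[b]cc   read b → write c, move S, go to p1
p1 | caa_[c]cc   read c → write c, move L, go to p2
p2 | caa[_]ccc   read _ → write b, move L, go to p2
p2 | ca[a]bccc   read a → write b, move S, go to p0
p0 | ca[b]bccc   read b → write _, move R, go to p2
p2 | ca_[b]ccc   read b → write c, move S, go to p1
p1 | ca_[c]ccc   read c → write c, move L, go to p2
p2 | ca[_]cccc   read _ → write b, move L, go to p2
p2 | c[a]bcccc   read a → write b, move S, go to p0
p0 | c[b]bcccc   read b → write _, move R, go to p2
p2 | c_[b]cccc   read b → write c, move S, go to p1
p1 | c_[c]cccc   read c → write c, move L, go to p2
p2 | c[_]ccccc   read _ → write b, move L, go to p2
p2 | [c]bccccc   read c → write b, move R, go to p1
p1 | b[b]ccccc
No transition is defined for (p1, b); M halts in state p1.

p1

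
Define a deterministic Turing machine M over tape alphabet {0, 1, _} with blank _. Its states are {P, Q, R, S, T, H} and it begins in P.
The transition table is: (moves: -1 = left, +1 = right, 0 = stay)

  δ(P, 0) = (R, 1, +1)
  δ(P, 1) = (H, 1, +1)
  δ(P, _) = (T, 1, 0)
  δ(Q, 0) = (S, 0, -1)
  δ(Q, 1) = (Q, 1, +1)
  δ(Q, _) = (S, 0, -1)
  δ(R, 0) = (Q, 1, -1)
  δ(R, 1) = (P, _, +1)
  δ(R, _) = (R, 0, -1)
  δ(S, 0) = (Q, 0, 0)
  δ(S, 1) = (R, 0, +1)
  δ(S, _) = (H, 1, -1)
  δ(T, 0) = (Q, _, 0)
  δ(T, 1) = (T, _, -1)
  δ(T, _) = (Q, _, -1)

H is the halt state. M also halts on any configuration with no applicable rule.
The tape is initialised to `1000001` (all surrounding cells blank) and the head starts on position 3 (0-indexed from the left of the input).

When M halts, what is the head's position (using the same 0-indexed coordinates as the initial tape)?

state=P head=3 tape=__100[0]001   (P,0)→(R,1,+1)
state=R head=4 tape=__1001[0]01   (R,0)→(Q,1,-1)
state=Q head=3 tape=__100[1]101   (Q,1)→(Q,1,+1)
state=Q head=4 tape=__1001[1]01   (Q,1)→(Q,1,+1)
state=Q head=5 tape=__10011[0]1   (Q,0)→(S,0,-1)
state=S head=4 tape=__1001[1]01   (S,1)→(R,0,+1)
state=R head=5 tape=__10010[0]1   (R,0)→(Q,1,-1)
state=Q head=4 tape=__1001[0]11   (Q,0)→(S,0,-1)
state=S head=3 tape=__100[1]011   (S,1)→(R,0,+1)
state=R head=4 tape=__1000[0]11   (R,0)→(Q,1,-1)
state=Q head=3 tape=__100[0]111   (Q,0)→(S,0,-1)
state=S head=2 tape=__10[0]0111   (S,0)→(Q,0,0)
state=Q head=2 tape=__10[0]0111   (Q,0)→(S,0,-1)
state=S head=1 tape=__1[0]00111   (S,0)→(Q,0,0)
state=Q head=1 tape=__1[0]00111   (Q,0)→(S,0,-1)
state=S head=0 tape=__[1]000111   (S,1)→(R,0,+1)
state=R head=1 tape=__0[0]00111   (R,0)→(Q,1,-1)
state=Q head=0 tape=__[0]100111   (Q,0)→(S,0,-1)
state=S head=-1 tape=_[_]0100111   (S,_)→(H,1,-1)
state=H head=-2 tape=[_]10100111
At halt the head is at cell -2.

-2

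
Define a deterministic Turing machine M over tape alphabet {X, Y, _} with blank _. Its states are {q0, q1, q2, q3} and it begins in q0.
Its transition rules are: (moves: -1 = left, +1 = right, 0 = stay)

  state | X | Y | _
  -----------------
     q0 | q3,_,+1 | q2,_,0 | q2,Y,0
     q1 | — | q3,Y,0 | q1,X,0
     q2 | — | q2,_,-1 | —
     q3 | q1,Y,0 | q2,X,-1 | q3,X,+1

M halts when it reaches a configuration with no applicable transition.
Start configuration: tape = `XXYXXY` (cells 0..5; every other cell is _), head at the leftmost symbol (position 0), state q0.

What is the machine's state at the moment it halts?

q0 | [X]XYXXY   read X → write _, move +1, go to q3
q3 | _[X]YXXY   read X → write Y, move 0, go to q1
q1 | _[Y]YXXY   read Y → write Y, move 0, go to q3
q3 | _[Y]YXXY   read Y → write X, move -1, go to q2
q2 | [_]XYXXY
No transition is defined for (q2, _); M halts in state q2.

q2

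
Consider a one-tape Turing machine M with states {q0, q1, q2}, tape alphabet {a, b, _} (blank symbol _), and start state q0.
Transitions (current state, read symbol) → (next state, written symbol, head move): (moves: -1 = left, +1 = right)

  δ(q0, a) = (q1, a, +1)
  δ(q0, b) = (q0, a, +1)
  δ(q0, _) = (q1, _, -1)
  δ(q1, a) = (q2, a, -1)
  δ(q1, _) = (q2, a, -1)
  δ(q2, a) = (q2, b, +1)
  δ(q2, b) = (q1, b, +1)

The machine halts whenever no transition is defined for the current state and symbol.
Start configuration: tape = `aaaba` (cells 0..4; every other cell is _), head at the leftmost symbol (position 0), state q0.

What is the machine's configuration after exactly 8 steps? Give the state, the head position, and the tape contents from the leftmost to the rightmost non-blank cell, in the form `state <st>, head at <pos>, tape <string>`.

state q1, head at 4, tape bbbba

state=q0 head=0 tape=[a]aaba   (q0,a)→(q1,a,+1)
state=q1 head=1 tape=a[a]aba   (q1,a)→(q2,a,-1)
state=q2 head=0 tape=[a]aaba   (q2,a)→(q2,b,+1)
state=q2 head=1 tape=b[a]aba   (q2,a)→(q2,b,+1)
state=q2 head=2 tape=bb[a]ba   (q2,a)→(q2,b,+1)
state=q2 head=3 tape=bbb[b]a   (q2,b)→(q1,b,+1)
state=q1 head=4 tape=bbbb[a]   (q1,a)→(q2,a,-1)
state=q2 head=3 tape=bbb[b]a   (q2,b)→(q1,b,+1)
state=q1 head=4 tape=bbbb[a]
After 8 steps: state q1, head at 4, tape bbbba.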